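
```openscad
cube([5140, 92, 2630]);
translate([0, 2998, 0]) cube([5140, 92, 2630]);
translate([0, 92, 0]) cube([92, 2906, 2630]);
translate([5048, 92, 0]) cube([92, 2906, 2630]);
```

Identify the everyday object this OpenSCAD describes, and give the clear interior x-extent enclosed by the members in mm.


A house (or room) frame. The interior width is 4956 mm.

Four 2630 mm walls enclosing a rectangle with no floor or roof — a room or house frame. Outside width is 5140 mm and wall thickness is 92 mm, so the interior width is 5140 − 2 × 92 = 4956 mm.


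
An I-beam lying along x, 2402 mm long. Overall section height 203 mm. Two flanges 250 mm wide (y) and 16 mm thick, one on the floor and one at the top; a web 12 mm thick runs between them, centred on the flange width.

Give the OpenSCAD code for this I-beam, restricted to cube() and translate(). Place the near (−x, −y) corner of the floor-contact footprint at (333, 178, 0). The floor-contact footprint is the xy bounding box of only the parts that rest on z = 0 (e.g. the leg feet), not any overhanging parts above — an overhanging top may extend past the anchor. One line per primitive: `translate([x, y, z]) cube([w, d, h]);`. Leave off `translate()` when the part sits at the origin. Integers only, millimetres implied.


translate([333, 178, 0]) cube([2402, 250, 16]);
translate([333, 297, 16]) cube([2402, 12, 171]);
translate([333, 178, 187]) cube([2402, 250, 16]);


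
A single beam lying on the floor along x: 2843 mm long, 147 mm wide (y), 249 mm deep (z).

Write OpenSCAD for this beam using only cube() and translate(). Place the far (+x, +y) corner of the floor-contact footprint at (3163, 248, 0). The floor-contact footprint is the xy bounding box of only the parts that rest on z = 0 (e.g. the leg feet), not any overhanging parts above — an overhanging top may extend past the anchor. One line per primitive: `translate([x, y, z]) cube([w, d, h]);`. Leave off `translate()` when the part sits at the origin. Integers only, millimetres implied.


translate([320, 101, 0]) cube([2843, 147, 249]);


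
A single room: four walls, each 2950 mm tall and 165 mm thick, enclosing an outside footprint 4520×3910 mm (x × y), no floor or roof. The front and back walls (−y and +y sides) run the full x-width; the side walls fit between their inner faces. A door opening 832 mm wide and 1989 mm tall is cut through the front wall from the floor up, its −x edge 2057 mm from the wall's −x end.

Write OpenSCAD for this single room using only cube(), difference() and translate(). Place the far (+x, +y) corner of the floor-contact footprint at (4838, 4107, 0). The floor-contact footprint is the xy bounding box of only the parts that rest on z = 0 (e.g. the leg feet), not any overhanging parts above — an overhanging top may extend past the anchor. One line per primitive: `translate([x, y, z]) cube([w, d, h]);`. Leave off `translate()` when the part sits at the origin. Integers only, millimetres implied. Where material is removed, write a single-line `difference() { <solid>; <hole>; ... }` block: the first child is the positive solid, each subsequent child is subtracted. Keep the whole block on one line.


difference() { translate([318, 197, 0]) cube([4520, 165, 2950]); translate([2375, 197, 0]) cube([832, 165, 1989]); }
translate([318, 3942, 0]) cube([4520, 165, 2950]);
translate([318, 362, 0]) cube([165, 3580, 2950]);
translate([4673, 362, 0]) cube([165, 3580, 2950]);


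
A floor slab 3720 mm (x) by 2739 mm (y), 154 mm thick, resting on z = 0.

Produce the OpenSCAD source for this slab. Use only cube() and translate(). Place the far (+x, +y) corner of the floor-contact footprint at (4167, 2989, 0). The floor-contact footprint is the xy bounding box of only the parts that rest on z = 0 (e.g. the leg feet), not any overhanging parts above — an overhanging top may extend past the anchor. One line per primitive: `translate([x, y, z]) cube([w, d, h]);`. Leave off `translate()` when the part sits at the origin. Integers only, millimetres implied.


translate([447, 250, 0]) cube([3720, 2739, 154]);


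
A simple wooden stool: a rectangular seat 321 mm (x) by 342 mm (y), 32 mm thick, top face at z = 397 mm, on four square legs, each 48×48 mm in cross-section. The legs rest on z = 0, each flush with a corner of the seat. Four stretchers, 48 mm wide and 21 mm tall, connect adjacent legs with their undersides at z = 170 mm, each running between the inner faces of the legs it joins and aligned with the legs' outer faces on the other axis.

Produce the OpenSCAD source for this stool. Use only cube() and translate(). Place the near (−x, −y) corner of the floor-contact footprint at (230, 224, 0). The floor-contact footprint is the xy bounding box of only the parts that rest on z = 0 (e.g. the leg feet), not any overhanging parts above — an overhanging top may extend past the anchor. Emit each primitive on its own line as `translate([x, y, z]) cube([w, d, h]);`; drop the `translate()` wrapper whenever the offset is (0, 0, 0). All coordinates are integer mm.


translate([230, 224, 365]) cube([321, 342, 32]);
translate([230, 224, 0]) cube([48, 48, 365]);
translate([503, 224, 0]) cube([48, 48, 365]);
translate([230, 518, 0]) cube([48, 48, 365]);
translate([503, 518, 0]) cube([48, 48, 365]);
translate([278, 224, 170]) cube([225, 48, 21]);
translate([278, 518, 170]) cube([225, 48, 21]);
translate([230, 272, 170]) cube([48, 246, 21]);
translate([503, 272, 170]) cube([48, 246, 21]);


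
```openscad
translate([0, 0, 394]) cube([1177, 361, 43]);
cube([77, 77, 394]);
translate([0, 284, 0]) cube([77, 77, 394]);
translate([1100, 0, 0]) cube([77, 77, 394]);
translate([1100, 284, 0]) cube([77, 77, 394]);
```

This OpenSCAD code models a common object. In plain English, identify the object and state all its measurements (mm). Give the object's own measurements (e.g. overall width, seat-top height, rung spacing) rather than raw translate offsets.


A long wooden bench with a 1177 mm (x) × 361 mm (y) seat, 43 mm thick, its top surface 437 mm above the floor. Four 77 mm square legs at the seat corners, flush with the edges, run from z = 0 to the seat underside.


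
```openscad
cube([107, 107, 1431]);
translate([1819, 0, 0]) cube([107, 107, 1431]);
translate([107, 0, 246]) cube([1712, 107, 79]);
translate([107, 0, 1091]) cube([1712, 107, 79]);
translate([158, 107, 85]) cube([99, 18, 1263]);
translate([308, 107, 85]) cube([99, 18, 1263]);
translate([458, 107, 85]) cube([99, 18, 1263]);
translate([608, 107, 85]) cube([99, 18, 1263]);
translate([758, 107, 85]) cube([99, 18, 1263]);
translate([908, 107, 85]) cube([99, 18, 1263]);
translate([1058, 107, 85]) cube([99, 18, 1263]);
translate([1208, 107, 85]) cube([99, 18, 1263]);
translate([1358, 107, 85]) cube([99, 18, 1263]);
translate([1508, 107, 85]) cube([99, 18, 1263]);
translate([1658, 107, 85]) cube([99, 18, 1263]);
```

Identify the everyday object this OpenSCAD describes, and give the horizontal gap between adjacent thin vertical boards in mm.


A fence section. The picket gap is 51 mm.

Two posts, two rails, 11 pickets — a fence section. Span 1712 mm holds 11 pickets of 99 mm with 12 equal gaps: ⌊(1712 − 11·99) / 12⌋ = 51 mm.


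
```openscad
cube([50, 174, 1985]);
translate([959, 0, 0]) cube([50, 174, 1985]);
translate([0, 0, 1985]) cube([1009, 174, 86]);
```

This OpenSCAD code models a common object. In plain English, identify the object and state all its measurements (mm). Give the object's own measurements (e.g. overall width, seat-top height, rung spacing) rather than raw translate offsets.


A door frame. The clear opening is 909 mm wide and 1985 mm high. Two 50 mm wide jambs, 174 mm deep, stand either side of the opening from the floor to the top of the opening. A 86 mm thick head sits across the top of both jambs, spanning the full outside width of the frame.


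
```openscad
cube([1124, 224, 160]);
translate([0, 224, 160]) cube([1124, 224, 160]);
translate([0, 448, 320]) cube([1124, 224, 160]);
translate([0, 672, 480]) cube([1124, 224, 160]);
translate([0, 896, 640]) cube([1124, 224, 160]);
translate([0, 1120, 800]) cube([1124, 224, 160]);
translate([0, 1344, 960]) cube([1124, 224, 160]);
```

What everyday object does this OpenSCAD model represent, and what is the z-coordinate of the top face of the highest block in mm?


A staircase. The total rise is 1120 mm.

7 identical blocks, each offset up and back from the previous — a staircase. Each step is 160 mm tall and there are 7 of them, so the total rise is 7 × 160 = 1120 mm.


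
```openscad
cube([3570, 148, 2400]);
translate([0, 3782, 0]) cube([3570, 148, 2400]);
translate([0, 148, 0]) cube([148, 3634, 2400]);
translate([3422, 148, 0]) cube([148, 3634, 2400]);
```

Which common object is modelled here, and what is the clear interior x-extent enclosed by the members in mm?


A house (or room) frame. The interior width is 3274 mm.

Four 2400 mm walls enclosing a rectangle with no floor or roof — a room or house frame. Outside width is 3570 mm and wall thickness is 148 mm, so the interior width is 3570 − 2 × 148 = 3274 mm.


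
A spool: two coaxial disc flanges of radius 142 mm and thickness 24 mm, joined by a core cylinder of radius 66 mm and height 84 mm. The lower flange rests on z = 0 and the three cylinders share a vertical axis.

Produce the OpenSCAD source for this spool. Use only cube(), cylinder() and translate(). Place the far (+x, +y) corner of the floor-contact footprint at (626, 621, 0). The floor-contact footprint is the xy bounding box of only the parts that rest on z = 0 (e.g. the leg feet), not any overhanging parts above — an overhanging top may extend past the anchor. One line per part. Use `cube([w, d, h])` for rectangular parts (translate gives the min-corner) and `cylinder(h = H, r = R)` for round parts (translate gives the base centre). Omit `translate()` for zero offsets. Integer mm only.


translate([484, 479, 0]) cylinder(h = 24, r = 142);
translate([484, 479, 24]) cylinder(h = 84, r = 66);
translate([484, 479, 108]) cylinder(h = 24, r = 142);


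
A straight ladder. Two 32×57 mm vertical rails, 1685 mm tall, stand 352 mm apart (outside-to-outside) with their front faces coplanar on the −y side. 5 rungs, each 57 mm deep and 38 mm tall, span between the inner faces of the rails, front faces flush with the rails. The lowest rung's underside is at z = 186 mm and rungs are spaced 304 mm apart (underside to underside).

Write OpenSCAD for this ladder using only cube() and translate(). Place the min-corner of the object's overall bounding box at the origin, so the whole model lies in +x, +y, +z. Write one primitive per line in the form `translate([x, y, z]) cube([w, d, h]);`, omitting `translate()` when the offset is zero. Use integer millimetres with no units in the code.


cube([32, 57, 1685]);
translate([320, 0, 0]) cube([32, 57, 1685]);
translate([32, 0, 186]) cube([288, 57, 38]);
translate([32, 0, 490]) cube([288, 57, 38]);
translate([32, 0, 794]) cube([288, 57, 38]);
translate([32, 0, 1098]) cube([288, 57, 38]);
translate([32, 0, 1402]) cube([288, 57, 38]);


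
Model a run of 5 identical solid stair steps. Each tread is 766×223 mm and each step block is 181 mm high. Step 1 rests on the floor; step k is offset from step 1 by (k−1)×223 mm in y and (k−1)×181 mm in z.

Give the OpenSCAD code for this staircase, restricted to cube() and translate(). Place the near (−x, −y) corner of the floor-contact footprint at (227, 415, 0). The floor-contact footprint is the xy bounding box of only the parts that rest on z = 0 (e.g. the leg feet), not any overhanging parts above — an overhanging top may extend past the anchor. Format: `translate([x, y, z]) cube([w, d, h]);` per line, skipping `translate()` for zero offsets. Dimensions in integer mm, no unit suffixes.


translate([227, 415, 0]) cube([766, 223, 181]);
translate([227, 638, 181]) cube([766, 223, 181]);
translate([227, 861, 362]) cube([766, 223, 181]);
translate([227, 1084, 543]) cube([766, 223, 181]);
translate([227, 1307, 724]) cube([766, 223, 181]);


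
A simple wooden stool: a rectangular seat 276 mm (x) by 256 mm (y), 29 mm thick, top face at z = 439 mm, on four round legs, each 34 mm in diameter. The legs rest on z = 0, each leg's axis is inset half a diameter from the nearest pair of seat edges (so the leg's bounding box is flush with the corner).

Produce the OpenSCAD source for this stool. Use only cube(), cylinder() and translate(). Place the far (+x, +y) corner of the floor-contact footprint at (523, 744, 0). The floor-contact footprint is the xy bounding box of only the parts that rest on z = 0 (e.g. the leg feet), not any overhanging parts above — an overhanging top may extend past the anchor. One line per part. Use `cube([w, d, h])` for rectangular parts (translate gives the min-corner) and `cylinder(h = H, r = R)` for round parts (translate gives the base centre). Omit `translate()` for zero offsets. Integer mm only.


translate([247, 488, 410]) cube([276, 256, 29]);
translate([264, 505, 0]) cylinder(h = 410, r = 17);
translate([506, 505, 0]) cylinder(h = 410, r = 17);
translate([264, 727, 0]) cylinder(h = 410, r = 17);
translate([506, 727, 0]) cylinder(h = 410, r = 17);


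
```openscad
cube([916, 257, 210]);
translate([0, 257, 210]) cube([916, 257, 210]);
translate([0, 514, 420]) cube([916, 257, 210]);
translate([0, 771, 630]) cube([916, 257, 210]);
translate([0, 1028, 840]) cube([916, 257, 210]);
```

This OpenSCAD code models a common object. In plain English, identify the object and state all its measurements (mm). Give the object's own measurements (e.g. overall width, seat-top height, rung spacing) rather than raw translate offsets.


A straight staircase of 5 solid steps. Each step is 916 mm wide (x), 257 mm deep (y, the going) and 210 mm tall (the rise). The first step rests on the floor; each subsequent step sits one going further in +y and one rise higher in +z, directly behind and above the previous step with no overlap.


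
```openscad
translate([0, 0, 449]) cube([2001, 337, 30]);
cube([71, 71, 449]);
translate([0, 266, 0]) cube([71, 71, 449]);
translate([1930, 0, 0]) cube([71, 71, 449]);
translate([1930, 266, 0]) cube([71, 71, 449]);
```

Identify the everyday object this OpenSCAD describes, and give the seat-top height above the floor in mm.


A bench. The seat-top height is 479 mm.

A long slab on four corner posts — a bench. The slab sits at z = 449 with thickness 30, so the top is 449 + 30 = 479 mm.


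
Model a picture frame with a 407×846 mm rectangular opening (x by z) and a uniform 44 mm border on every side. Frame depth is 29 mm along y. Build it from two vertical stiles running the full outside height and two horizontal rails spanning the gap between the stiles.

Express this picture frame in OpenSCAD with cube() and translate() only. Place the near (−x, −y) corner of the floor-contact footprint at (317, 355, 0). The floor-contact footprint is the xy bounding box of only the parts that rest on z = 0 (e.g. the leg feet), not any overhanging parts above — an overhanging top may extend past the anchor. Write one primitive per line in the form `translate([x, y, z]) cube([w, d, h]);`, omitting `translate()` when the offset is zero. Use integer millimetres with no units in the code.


translate([317, 355, 0]) cube([44, 29, 934]);
translate([768, 355, 0]) cube([44, 29, 934]);
translate([361, 355, 0]) cube([407, 29, 44]);
translate([361, 355, 890]) cube([407, 29, 44]);


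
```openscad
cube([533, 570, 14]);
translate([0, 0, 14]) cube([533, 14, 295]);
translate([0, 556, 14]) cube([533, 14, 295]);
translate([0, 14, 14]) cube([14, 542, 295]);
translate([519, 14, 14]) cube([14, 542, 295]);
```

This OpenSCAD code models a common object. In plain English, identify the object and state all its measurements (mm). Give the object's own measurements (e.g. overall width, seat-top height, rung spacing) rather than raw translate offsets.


An open-topped rectangular box: outside dimensions 533×570×309 mm, with a uniform wall and base thickness of 14 mm. The base is a full 533×570 slab on the floor; four walls sit on top of the base. The front and back walls (the −y and +y sides) span the full width; the two side walls fit between them.


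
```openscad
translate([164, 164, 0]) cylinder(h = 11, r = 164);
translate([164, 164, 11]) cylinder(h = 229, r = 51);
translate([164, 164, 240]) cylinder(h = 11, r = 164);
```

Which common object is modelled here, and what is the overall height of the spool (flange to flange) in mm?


A spool. The overall height is 251 mm.

Three coaxial cylinders, large–small–large — a spool. Two 11 mm flanges and a 229 mm core give 11 + 229 + 11 = 251 mm.


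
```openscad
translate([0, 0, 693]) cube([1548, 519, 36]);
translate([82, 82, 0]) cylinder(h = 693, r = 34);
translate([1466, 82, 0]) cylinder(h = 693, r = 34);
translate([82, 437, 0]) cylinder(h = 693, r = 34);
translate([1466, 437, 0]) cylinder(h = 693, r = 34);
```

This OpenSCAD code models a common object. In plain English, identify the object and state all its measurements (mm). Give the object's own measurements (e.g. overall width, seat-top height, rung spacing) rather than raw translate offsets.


A table: top 1548 mm (x) × 519 mm (y), 36 mm thick, upper face at z = 729 mm, on four round legs of 68 mm diameter, each leg's bounding box inset 48 mm from the nearest pair of top edges from z = 0 to the bottom of the top.


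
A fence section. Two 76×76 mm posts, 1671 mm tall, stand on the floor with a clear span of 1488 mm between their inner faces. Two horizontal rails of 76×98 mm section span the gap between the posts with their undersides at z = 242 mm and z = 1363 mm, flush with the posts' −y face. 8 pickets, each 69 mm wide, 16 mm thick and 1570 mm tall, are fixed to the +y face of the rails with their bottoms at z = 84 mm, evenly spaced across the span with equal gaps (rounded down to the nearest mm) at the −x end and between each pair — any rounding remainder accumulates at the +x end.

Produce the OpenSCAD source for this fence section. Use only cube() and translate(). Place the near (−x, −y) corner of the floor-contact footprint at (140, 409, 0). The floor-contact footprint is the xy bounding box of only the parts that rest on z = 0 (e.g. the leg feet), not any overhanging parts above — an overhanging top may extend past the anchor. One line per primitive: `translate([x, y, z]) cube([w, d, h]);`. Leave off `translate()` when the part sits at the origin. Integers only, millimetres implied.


translate([140, 409, 0]) cube([76, 76, 1671]);
translate([1704, 409, 0]) cube([76, 76, 1671]);
translate([216, 409, 242]) cube([1488, 76, 98]);
translate([216, 409, 1363]) cube([1488, 76, 98]);
translate([320, 485, 84]) cube([69, 16, 1570]);
translate([493, 485, 84]) cube([69, 16, 1570]);
translate([666, 485, 84]) cube([69, 16, 1570]);
translate([839, 485, 84]) cube([69, 16, 1570]);
translate([1012, 485, 84]) cube([69, 16, 1570]);
translate([1185, 485, 84]) cube([69, 16, 1570]);
translate([1358, 485, 84]) cube([69, 16, 1570]);
translate([1531, 485, 84]) cube([69, 16, 1570]);


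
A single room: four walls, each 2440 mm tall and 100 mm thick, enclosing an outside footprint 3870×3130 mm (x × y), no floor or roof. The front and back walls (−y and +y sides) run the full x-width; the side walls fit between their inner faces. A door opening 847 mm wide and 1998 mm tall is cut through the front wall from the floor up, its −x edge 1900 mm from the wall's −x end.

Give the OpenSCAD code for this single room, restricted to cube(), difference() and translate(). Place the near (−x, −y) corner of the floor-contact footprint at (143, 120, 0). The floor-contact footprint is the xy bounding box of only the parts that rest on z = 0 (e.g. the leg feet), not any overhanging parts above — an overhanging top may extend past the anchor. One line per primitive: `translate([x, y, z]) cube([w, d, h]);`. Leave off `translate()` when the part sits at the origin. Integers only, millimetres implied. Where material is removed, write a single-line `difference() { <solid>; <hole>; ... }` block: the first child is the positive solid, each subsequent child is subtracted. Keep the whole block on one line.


difference() { translate([143, 120, 0]) cube([3870, 100, 2440]); translate([2043, 120, 0]) cube([847, 100, 1998]); }
translate([143, 3150, 0]) cube([3870, 100, 2440]);
translate([143, 220, 0]) cube([100, 2930, 2440]);
translate([3913, 220, 0]) cube([100, 2930, 2440]);


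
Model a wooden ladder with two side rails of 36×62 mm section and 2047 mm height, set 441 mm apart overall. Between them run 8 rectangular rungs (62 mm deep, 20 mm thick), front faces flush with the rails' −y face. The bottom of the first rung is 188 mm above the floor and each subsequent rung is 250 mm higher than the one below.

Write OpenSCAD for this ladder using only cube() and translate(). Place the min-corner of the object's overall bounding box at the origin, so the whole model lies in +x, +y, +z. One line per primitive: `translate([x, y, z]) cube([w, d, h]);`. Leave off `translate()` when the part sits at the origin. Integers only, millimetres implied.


// rung span = 441 - 2*36 = 369
// rung[k] z = 188 + k*250
cube([36, 62, 2047]);
translate([405, 0, 0]) cube([36, 62, 2047]);
translate([36, 0, 188]) cube([369, 62, 20]);
translate([36, 0, 438]) cube([369, 62, 20]);
translate([36, 0, 688]) cube([369, 62, 20]);
translate([36, 0, 938]) cube([369, 62, 20]);
translate([36, 0, 1188]) cube([369, 62, 20]);
translate([36, 0, 1438]) cube([369, 62, 20]);
translate([36, 0, 1688]) cube([369, 62, 20]);
translate([36, 0, 1938]) cube([369, 62, 20]);


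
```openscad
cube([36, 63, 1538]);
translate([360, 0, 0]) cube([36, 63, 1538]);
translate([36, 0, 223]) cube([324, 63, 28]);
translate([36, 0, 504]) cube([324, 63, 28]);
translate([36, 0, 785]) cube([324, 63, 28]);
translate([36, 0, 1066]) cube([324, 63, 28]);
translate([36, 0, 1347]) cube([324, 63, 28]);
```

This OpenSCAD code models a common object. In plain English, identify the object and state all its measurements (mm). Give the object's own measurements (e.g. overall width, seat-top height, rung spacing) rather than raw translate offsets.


A straight ladder. Two 36×63 mm vertical rails, 1538 mm tall, stand 396 mm apart (outside-to-outside) with their front faces coplanar on the −y side. 5 rungs, each 63 mm deep and 28 mm tall, span between the inner faces of the rails, front faces flush with the rails. The lowest rung's underside is at z = 223 mm and rungs are spaced 281 mm apart (underside to underside).


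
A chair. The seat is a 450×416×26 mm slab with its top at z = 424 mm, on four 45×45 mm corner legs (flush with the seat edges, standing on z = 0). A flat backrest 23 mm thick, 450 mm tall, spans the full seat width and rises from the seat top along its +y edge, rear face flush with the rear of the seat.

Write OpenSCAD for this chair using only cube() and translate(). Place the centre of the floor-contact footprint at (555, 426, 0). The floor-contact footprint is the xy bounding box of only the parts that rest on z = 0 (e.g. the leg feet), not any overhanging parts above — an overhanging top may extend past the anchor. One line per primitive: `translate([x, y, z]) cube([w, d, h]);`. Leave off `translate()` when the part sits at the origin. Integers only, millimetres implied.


translate([330, 218, 398]) cube([450, 416, 26]);
translate([330, 218, 0]) cube([45, 45, 398]);
translate([735, 218, 0]) cube([45, 45, 398]);
translate([330, 589, 0]) cube([45, 45, 398]);
translate([735, 589, 0]) cube([45, 45, 398]);
translate([330, 611, 424]) cube([450, 23, 450]);


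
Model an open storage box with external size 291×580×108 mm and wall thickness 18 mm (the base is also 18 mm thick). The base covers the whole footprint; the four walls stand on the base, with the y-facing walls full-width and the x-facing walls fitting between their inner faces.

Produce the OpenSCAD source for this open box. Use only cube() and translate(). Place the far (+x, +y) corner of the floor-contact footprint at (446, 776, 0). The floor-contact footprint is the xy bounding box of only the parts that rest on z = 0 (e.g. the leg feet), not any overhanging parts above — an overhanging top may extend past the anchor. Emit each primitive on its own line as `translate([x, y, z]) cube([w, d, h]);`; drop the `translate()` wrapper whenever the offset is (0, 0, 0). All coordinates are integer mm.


translate([155, 196, 0]) cube([291, 580, 18]);
translate([155, 196, 18]) cube([291, 18, 90]);
translate([155, 758, 18]) cube([291, 18, 90]);
translate([155, 214, 18]) cube([18, 544, 90]);
translate([428, 214, 18]) cube([18, 544, 90]);


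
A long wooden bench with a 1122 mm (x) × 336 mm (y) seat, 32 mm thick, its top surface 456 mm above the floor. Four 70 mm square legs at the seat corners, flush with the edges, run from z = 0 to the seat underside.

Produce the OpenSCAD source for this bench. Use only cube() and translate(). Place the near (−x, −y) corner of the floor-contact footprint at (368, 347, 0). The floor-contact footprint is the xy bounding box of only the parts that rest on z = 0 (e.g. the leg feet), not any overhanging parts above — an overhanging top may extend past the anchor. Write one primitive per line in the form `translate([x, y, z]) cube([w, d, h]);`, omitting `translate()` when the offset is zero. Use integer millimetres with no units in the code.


translate([368, 347, 424]) cube([1122, 336, 32]);
translate([368, 347, 0]) cube([70, 70, 424]);
translate([368, 613, 0]) cube([70, 70, 424]);
translate([1420, 347, 0]) cube([70, 70, 424]);
translate([1420, 613, 0]) cube([70, 70, 424]);


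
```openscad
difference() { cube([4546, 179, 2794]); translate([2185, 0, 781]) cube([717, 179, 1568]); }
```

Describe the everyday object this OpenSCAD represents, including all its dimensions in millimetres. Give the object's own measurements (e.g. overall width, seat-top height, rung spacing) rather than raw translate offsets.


A wall 4546 mm long (x), 179 mm thick (y), 2794 mm tall, with a rectangular window opening cut through it. The opening is 717 mm wide and 1568 mm tall; its sill is at z = 781 mm and its near (−x) edge is 2185 mm from the wall's −x end. The opening passes through the full wall thickness.


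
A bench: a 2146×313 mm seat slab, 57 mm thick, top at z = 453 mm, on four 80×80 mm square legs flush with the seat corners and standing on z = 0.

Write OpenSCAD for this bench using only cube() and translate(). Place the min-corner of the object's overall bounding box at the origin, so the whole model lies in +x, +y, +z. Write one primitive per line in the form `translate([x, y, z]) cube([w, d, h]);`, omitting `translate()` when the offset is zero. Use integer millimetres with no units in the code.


// leg_h = 453 − 57 = 396
translate([0, 0, 396]) cube([2146, 313, 57]);
cube([80, 80, 396]);
translate([0, 233, 0]) cube([80, 80, 396]);
translate([2066, 0, 0]) cube([80, 80, 396]);
translate([2066, 233, 0]) cube([80, 80, 396]);


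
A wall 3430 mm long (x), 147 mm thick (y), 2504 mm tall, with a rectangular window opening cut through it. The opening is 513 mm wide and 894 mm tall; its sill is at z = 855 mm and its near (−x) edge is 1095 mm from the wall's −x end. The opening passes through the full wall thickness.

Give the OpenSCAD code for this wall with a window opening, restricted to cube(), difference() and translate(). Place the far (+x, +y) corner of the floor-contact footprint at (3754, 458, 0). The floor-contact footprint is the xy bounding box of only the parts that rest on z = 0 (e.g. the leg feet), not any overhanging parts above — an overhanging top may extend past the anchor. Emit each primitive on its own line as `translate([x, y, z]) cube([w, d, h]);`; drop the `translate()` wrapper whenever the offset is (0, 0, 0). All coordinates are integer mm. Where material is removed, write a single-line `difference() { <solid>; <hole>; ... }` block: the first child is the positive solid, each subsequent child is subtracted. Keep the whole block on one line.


difference() { translate([324, 311, 0]) cube([3430, 147, 2504]); translate([1419, 311, 855]) cube([513, 147, 894]); }


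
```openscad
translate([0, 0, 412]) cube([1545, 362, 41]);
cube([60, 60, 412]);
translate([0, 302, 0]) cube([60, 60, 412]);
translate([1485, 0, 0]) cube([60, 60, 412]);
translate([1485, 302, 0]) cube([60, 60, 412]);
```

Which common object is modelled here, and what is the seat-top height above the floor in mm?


A bench. The seat-top height is 453 mm.

A long slab on four corner posts — a bench. The slab sits at z = 412 with thickness 41, so the top is 412 + 41 = 453 mm.


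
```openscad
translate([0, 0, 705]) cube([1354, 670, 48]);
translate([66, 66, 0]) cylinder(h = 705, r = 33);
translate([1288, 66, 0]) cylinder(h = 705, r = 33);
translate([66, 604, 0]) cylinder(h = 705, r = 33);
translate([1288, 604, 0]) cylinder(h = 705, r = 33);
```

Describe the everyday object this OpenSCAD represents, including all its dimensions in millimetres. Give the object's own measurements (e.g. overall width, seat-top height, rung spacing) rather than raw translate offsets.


A rectangular dining table. The top is 1354×670×48 mm with its upper surface at z = 753 mm. It stands on four round legs of 66 mm diameter, each leg's bounding box inset 33 mm from the nearest pair of top edges, running from the floor to the underside of the top.


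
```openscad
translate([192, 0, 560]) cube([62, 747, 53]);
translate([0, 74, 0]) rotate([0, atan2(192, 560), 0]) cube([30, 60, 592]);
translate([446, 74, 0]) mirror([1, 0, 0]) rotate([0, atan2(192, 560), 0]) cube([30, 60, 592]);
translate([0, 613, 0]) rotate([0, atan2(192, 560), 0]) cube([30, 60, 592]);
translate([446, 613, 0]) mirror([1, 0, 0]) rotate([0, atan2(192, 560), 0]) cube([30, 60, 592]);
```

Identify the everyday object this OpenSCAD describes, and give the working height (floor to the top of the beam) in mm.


A sawhorse. The overall height is 613 mm.

A beam across two mirrored pairs of raked legs — a sawhorse. The beam's underside is at z = 560 (matching the legs' vertical rise in atan2(192, 560)) and the beam is 53 mm tall, so its top is at 560 + 53 = 613 mm. The raked legs top out at the beam's underside, so that is the highest point.


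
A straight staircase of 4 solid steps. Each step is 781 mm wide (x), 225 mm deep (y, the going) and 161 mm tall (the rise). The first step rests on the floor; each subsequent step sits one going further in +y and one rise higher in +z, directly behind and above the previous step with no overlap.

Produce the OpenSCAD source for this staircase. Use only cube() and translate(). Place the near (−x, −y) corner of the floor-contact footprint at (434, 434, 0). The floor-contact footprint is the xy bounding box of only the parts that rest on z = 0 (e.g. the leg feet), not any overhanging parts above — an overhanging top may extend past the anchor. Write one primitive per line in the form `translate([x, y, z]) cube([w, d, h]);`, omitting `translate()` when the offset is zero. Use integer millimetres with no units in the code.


translate([434, 434, 0]) cube([781, 225, 161]);
translate([434, 659, 161]) cube([781, 225, 161]);
translate([434, 884, 322]) cube([781, 225, 161]);
translate([434, 1109, 483]) cube([781, 225, 161]);


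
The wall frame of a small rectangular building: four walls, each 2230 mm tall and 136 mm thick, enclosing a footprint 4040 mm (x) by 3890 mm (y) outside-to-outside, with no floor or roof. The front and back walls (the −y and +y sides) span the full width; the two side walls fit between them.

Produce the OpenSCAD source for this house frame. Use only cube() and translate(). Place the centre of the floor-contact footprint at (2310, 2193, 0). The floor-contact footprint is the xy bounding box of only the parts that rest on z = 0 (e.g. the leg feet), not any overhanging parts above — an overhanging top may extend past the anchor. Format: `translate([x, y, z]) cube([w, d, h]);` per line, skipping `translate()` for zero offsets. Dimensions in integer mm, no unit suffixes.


translate([290, 248, 0]) cube([4040, 136, 2230]);
translate([290, 4002, 0]) cube([4040, 136, 2230]);
translate([290, 384, 0]) cube([136, 3618, 2230]);
translate([4194, 384, 0]) cube([136, 3618, 2230]);


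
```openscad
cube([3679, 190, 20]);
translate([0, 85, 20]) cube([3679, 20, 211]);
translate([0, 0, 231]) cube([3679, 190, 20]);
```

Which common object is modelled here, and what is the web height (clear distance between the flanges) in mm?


An I-beam. The web height is 211 mm.

Two wide flanges with a thin centred web — an I-beam. Overall 251 mm minus two 20 mm flanges gives a web of 251 − 2·20 = 211 mm.


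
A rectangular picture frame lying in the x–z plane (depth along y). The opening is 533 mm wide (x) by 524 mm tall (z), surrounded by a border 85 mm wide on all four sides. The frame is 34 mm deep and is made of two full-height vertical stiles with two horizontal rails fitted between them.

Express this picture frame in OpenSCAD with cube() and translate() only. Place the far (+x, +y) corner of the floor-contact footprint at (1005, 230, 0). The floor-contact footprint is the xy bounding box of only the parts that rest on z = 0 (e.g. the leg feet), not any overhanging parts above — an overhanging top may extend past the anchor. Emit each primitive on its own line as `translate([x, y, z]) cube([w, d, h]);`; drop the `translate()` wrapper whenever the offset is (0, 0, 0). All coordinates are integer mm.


translate([302, 196, 0]) cube([85, 34, 694]);
translate([920, 196, 0]) cube([85, 34, 694]);
translate([387, 196, 0]) cube([533, 34, 85]);
translate([387, 196, 609]) cube([533, 34, 85]);


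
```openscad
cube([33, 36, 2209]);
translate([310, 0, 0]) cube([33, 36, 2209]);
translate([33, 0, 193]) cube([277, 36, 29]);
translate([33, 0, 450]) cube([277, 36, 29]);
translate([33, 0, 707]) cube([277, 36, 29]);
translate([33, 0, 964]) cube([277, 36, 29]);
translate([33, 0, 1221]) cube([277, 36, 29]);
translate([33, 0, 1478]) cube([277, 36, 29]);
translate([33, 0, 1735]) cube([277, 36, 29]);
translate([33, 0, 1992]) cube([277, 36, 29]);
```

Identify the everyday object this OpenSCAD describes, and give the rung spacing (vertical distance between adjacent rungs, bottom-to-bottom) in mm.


A ladder. The rung spacing is 257 mm.

Two tall 33×36 posts with 8 short bars between them — a ladder. Adjacent rungs sit at z = 193 and z = 450, so the spacing is 450 − 193 = 257 mm.


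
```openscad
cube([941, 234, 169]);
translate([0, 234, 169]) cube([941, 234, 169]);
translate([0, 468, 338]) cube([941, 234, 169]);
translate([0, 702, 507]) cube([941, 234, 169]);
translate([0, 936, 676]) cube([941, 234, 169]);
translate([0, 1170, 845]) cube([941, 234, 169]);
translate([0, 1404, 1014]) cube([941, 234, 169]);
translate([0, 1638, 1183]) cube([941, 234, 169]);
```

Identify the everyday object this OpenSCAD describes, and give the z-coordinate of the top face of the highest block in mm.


A staircase. The total rise is 1352 mm.

8 identical blocks, each offset up and back from the previous — a staircase. Each step is 169 mm tall and there are 8 of them, so the total rise is 8 × 169 = 1352 mm.


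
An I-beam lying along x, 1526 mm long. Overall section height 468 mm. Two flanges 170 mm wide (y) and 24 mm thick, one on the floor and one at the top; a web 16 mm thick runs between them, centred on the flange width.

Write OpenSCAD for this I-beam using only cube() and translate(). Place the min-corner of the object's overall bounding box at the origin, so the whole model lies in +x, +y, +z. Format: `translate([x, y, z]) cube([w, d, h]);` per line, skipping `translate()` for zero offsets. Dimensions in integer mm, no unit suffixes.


cube([1526, 170, 24]);
translate([0, 77, 24]) cube([1526, 16, 420]);
translate([0, 0, 444]) cube([1526, 170, 24]);


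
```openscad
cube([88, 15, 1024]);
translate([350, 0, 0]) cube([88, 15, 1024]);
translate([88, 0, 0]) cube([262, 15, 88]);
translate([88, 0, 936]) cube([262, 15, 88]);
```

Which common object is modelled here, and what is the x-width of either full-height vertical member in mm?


A picture frame. The border width is 88 mm.

Four thin pieces enclosing a rectangular opening — a picture frame. The two full-height stiles are 1024 mm tall; the top rail sits at z = 936 and is 88 mm tall, so the border above the opening is 1024 − 936 = 88 mm, matching the stile x-width.


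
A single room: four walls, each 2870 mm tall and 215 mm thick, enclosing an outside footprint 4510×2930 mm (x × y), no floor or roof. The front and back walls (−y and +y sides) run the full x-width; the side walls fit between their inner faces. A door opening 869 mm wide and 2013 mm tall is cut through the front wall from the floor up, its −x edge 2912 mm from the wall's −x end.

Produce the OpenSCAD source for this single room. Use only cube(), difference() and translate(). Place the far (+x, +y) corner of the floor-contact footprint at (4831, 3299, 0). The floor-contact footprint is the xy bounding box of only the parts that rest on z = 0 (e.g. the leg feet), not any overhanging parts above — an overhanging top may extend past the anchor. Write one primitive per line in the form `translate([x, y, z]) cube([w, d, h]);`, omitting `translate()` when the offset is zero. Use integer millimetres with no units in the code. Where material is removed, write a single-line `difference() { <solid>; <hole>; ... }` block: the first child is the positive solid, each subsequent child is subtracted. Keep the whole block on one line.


difference() { translate([321, 369, 0]) cube([4510, 215, 2870]); translate([3233, 369, 0]) cube([869, 215, 2013]); }
translate([321, 3084, 0]) cube([4510, 215, 2870]);
translate([321, 584, 0]) cube([215, 2500, 2870]);
translate([4616, 584, 0]) cube([215, 2500, 2870]);


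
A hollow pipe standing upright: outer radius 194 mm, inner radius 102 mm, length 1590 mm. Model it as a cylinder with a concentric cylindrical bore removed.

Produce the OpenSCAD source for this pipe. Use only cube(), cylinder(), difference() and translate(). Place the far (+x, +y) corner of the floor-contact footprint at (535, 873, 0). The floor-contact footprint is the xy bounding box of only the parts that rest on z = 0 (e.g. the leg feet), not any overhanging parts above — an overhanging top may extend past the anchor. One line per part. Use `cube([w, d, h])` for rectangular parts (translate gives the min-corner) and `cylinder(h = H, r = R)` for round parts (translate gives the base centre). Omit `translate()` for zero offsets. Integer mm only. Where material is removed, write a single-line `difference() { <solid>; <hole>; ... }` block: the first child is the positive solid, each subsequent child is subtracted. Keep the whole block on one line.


difference() { translate([341, 679, 0]) cylinder(h = 1590, r = 194); translate([341, 679, 0]) cylinder(h = 1590, r = 102); }


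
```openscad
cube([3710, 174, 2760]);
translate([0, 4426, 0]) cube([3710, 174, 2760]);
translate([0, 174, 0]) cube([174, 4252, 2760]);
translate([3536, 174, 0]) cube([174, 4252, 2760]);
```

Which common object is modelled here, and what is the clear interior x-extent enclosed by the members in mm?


A house (or room) frame. The interior width is 3362 mm.

Four 2760 mm walls enclosing a rectangle with no floor or roof — a room or house frame. Outside width is 3710 mm and wall thickness is 174 mm, so the interior width is 3710 − 2 × 174 = 3362 mm.


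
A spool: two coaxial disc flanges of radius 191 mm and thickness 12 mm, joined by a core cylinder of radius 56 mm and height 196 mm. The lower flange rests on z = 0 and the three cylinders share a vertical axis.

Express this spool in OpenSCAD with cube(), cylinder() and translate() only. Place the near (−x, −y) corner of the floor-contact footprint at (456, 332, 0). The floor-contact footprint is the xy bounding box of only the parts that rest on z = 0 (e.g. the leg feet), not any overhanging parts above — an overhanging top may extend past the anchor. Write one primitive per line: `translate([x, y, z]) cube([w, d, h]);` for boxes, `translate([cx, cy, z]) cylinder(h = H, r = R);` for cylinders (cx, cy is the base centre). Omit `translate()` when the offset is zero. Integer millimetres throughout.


translate([647, 523, 0]) cylinder(h = 12, r = 191);
translate([647, 523, 12]) cylinder(h = 196, r = 56);
translate([647, 523, 208]) cylinder(h = 12, r = 191);
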